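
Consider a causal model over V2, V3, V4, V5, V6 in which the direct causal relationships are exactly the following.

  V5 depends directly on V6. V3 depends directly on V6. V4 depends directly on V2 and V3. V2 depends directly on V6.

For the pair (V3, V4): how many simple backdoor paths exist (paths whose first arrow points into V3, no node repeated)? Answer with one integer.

A backdoor path from V3 to V4 is any simple undirected path whose first edge points into V3 (i.e. leaves V3 via a parent).
Parents of V3: {V6}.
Enumerating:
  P1: V3 <- V6 -> V2 -> V4
That exhausts the simple backdoor paths. Count: 1.

1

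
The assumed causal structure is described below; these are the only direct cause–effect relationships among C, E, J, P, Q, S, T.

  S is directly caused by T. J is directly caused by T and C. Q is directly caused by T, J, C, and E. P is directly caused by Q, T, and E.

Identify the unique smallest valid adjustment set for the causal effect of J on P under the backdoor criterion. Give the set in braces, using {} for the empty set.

{C, T}

Variables eligible for adjustment (non-descendants of J, excluding J and P): {C, E, S, T}.
Backdoor paths from J to P:
  P1: J <- T -> Q <- E -> P
  P2: J <- T -> Q -> P
  P3: J <- T -> P
  P4: J <- C -> Q <- T -> P
  P5: J <- C -> Q <- E -> P
  P6: J <- C -> Q -> P
The empty set is not sufficient: P2 (J <- T -> Q -> P) has no collider blocking it and no conditioned non-collider, so it is open.
Try {C, T}:
  P1: blocked at fork node T ∈ conditioning set.
  P2: blocked at fork node T ∈ conditioning set.
  P3: blocked at fork node T ∈ conditioning set.
  P4: blocked at fork node C ∈ conditioning set.
  P5: blocked at fork node C ∈ conditioning set.
  P6: blocked at fork node C ∈ conditioning set.
{C, T} contains no descendant of J and blocks every backdoor path.
Every element of {C, T} is needed (dropping C leaves P6 open; dropping T leaves P2 open), so no proper subset is valid.
Among all size-2 subsets of the eligible variables, only {C, T} blocks every backdoor path, so it is the unique smallest valid adjustment set.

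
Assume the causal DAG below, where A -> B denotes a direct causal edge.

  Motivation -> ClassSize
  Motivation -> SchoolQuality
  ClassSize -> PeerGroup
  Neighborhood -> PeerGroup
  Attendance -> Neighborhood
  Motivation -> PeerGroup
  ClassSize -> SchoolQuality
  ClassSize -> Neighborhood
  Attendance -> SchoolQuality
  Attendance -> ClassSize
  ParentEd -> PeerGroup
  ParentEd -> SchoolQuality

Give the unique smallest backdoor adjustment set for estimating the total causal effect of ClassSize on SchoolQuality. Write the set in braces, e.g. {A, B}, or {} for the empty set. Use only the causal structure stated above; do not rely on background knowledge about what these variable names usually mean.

Variables eligible for adjustment (non-descendants of ClassSize, excluding ClassSize and SchoolQuality): {Attendance, Motivation, ParentEd}.
Backdoor paths from ClassSize to SchoolQuality:
  P1: ClassSize <- Motivation -> SchoolQuality
  P2: ClassSize <- Motivation -> PeerGroup <- ParentEd -> SchoolQuality
  P3: ClassSize <- Motivation -> PeerGroup <- Neighborhood <- Attendance -> SchoolQuality
  P4: ClassSize <- Attendance -> SchoolQuality
  P5: ClassSize <- Attendance -> Neighborhood -> PeerGroup <- Motivation -> SchoolQuality
  P6: ClassSize <- Attendance -> Neighborhood -> PeerGroup <- ParentEd -> SchoolQuality
The empty set is not sufficient: P1 (ClassSize <- Motivation -> SchoolQuality) has no collider blocking it and no conditioned non-collider, so it is open.
Try {Attendance, Motivation}:
  P1: blocked at fork node Motivation ∈ conditioning set.
  P2: blocked at fork node Motivation ∈ conditioning set.
  P3: blocked at fork node Motivation ∈ conditioning set.
  P4: blocked at fork node Attendance ∈ conditioning set.
  P5: blocked at fork node Attendance ∈ conditioning set.
  P6: blocked at fork node Attendance ∈ conditioning set.
{Attendance, Motivation} contains no descendant of ClassSize and blocks every backdoor path.
Every element of {Attendance, Motivation} is needed (dropping Attendance leaves P4 open; dropping Motivation leaves P1 open), so no proper subset is valid.
Among all size-2 subsets of the eligible variables, only {Attendance, Motivation} blocks every backdoor path, so it is the unique smallest valid adjustment set.

{Attendance, Motivation}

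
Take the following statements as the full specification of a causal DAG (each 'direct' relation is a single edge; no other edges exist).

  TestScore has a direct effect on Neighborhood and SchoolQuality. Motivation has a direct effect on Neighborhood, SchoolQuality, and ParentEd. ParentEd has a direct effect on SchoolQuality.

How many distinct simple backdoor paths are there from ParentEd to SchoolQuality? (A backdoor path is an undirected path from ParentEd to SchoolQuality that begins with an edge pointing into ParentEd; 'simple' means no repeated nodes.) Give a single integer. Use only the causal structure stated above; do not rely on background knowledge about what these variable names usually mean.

2

A backdoor path from ParentEd to SchoolQuality is any simple undirected path whose first edge points into ParentEd (i.e. leaves ParentEd via a parent).
Parents of ParentEd: {Motivation}.
Enumerating:
  P1: ParentEd <- Motivation -> Neighborhood <- TestScore -> SchoolQuality
  P2: ParentEd <- Motivation -> SchoolQuality
That exhausts the simple backdoor paths. Count: 2.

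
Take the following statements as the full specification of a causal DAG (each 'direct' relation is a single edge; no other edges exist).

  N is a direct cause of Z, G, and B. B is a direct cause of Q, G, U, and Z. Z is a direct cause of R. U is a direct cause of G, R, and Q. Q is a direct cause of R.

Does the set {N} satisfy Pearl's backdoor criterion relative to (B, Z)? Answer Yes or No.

Backdoor paths from B to Z (paths whose first edge points into B):
  P1: B <- N -> Z
  P2: B <- N -> G <- U -> Q -> R <- Z
  P3: B <- N -> G <- U -> R <- Z
Condition 1 (no descendant of B in the set): holds — descendants of B are {G, Q, R, U, Z}; none are in {N}.
Condition 2 (every backdoor path blocked by {N}):
  P1: blocked at fork node N ∈ conditioning set.
  P2: blocked at fork node N ∈ conditioning set.
  P3: blocked at fork node N ∈ conditioning set.
{N} satisfies the backdoor criterion.

Yes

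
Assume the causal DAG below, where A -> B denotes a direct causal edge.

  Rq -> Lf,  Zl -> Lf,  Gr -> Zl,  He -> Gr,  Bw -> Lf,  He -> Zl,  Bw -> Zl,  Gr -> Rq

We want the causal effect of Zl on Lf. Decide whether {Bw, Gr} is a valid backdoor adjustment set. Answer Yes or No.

Backdoor paths from Zl to Lf (paths whose first edge points into Zl):
  P1: Zl <- He -> Gr -> Rq -> Lf
  P2: Zl <- Bw -> Lf
  P3: Zl <- Gr -> Rq -> Lf
Condition 1 (no descendant of Zl in the set): holds — descendants of Zl are {Lf}; none are in {Bw, Gr}.
Condition 2 (every backdoor path blocked by {Bw, Gr}):
  P1: blocked at chain node Gr ∈ conditioning set.
  P2: blocked at fork node Bw ∈ conditioning set.
  P3: blocked at fork node Gr ∈ conditioning set.
{Bw, Gr} satisfies the backdoor criterion.

Yes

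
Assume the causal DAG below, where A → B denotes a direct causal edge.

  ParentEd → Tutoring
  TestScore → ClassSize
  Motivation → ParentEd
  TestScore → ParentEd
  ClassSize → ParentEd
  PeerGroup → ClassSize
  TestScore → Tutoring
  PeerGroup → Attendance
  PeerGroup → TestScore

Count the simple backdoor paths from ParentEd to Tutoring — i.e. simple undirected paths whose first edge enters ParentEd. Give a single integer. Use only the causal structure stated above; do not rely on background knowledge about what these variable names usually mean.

A backdoor path from ParentEd to Tutoring is any simple undirected path whose first edge points into ParentEd (i.e. leaves ParentEd via a parent).
Parents of ParentEd: {ClassSize, Motivation, TestScore}.
Enumerating:
  P1: ParentEd <- TestScore -> Tutoring
  P2: ParentEd <- ClassSize <- PeerGroup -> TestScore -> Tutoring
  P3: ParentEd <- ClassSize <- TestScore -> Tutoring
That exhausts the simple backdoor paths. Count: 3.

3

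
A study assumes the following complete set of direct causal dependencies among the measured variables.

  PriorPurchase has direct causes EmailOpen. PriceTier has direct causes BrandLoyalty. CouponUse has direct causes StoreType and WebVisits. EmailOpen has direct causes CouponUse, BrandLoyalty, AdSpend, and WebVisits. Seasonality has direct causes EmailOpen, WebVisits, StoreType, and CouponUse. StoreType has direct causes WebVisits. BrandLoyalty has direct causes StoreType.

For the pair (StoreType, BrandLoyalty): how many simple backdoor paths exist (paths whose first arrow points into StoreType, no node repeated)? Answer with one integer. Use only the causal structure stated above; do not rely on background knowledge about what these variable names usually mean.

5

A backdoor path from StoreType to BrandLoyalty is any simple undirected path whose first edge points into StoreType (i.e. leaves StoreType via a parent).
Parents of StoreType: {WebVisits}.
Enumerating:
  P1: StoreType <- WebVisits -> CouponUse -> EmailOpen <- BrandLoyalty
  P2: StoreType <- WebVisits -> CouponUse -> Seasonality <- EmailOpen <- BrandLoyalty
  P3: StoreType <- WebVisits -> EmailOpen <- BrandLoyalty
  P4: StoreType <- WebVisits -> Seasonality <- CouponUse -> EmailOpen <- BrandLoyalty
  P5: StoreType <- WebVisits -> Seasonality <- EmailOpen <- BrandLoyalty
That exhausts the simple backdoor paths. Count: 5.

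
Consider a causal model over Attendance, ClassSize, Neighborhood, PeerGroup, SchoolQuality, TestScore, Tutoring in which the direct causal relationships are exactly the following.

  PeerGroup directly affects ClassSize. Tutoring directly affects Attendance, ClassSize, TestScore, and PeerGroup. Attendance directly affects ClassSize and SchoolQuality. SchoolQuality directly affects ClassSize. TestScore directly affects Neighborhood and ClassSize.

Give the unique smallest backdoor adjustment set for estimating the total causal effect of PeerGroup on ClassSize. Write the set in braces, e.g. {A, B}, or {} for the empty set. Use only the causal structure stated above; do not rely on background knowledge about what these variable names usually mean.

{Tutoring}

Variables eligible for adjustment (non-descendants of PeerGroup, excluding PeerGroup and ClassSize): {Attendance, Neighborhood, SchoolQuality, TestScore, Tutoring}.
Backdoor paths from PeerGroup to ClassSize:
  P1: PeerGroup <- Tutoring -> Attendance -> SchoolQuality -> ClassSize
  P2: PeerGroup <- Tutoring -> Attendance -> ClassSize
  P3: PeerGroup <- Tutoring -> TestScore -> ClassSize
  P4: PeerGroup <- Tutoring -> ClassSize
The empty set is not sufficient: P1 (PeerGroup <- Tutoring -> Attendance -> SchoolQuality -> ClassSize) has no collider blocking it and no conditioned non-collider, so it is open.
Try {Tutoring}:
  P1: blocked at fork node Tutoring ∈ conditioning set.
  P2: blocked at fork node Tutoring ∈ conditioning set.
  P3: blocked at fork node Tutoring ∈ conditioning set.
  P4: blocked at fork node Tutoring ∈ conditioning set.
{Tutoring} contains no descendant of PeerGroup and blocks every backdoor path.
No other singleton works — e.g. {Attendance} leaves P3 open — so {Tutoring} is the unique smallest valid adjustment set.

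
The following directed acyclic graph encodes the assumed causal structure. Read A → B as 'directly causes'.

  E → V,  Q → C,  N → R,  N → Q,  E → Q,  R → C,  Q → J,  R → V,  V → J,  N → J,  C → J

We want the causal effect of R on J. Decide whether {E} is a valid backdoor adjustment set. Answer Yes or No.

No

Backdoor paths from R to J (paths whose first edge points into R):
  P1: R <- N -> Q <- E -> V -> J
  P2: R <- N -> Q -> C -> J
  P3: R <- N -> Q -> J
  P4: R <- N -> J
Condition 1 (no descendant of R in the set): holds — descendants of R are {C, J, V}; none are in {E}.
Condition 2 (every backdoor path blocked by {E}):
  P1: blocked at collider Q (neither it nor any descendant is in the conditioning set).
  P2: open — no interior node is in the conditioning set.
  P3: open — no interior node is in the conditioning set.
  P4: open — no interior node is in the conditioning set.
{E} does not satisfy the backdoor criterion.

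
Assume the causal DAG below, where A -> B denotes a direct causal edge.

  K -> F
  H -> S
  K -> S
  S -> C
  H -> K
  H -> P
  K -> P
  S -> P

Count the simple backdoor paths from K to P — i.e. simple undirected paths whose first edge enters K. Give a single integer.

2

A backdoor path from K to P is any simple undirected path whose first edge points into K (i.e. leaves K via a parent).
Parents of K: {H}.
Enumerating:
  P1: K <- H -> S -> P
  P2: K <- H -> P
That exhausts the simple backdoor paths. Count: 2.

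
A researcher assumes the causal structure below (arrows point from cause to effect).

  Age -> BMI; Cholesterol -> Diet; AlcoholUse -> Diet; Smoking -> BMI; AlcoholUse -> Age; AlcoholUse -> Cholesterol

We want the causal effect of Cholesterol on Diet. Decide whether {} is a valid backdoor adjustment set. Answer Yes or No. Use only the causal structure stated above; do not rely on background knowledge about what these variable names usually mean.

Backdoor paths from Cholesterol to Diet (paths whose first edge points into Cholesterol):
  P1: Cholesterol <- AlcoholUse -> Diet
Condition 1 (no descendant of Cholesterol in the set): holds — descendants of Cholesterol are {Diet}; none are in {}.
Condition 2 (every backdoor path blocked by {}):
  P1: open — no interior node is in the conditioning set.
{} does not satisfy the backdoor criterion.

No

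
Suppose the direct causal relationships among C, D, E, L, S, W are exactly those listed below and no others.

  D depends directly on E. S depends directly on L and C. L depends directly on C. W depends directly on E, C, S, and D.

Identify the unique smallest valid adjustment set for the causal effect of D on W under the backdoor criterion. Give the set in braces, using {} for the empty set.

Variables eligible for adjustment (non-descendants of D, excluding D and W): {C, E, L, S}.
Backdoor paths from D to W:
  P1: D <- E -> W
The empty set is not sufficient: P1 (D <- E -> W) has no collider blocking it and no conditioned non-collider, so it is open.
Try {E}:
  P1: blocked at fork node E ∈ conditioning set.
{E} contains no descendant of D and blocks every backdoor path.
No other singleton works — e.g. {C} leaves P1 open — so {E} is the unique smallest valid adjustment set.

{E}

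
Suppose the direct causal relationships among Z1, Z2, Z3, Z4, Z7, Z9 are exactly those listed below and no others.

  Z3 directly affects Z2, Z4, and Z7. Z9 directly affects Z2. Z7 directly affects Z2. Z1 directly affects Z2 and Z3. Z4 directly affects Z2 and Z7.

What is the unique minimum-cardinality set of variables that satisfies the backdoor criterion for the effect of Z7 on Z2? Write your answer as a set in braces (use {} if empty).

{Z3, Z4}

Variables eligible for adjustment (non-descendants of Z7, excluding Z7 and Z2): {Z1, Z3, Z4, Z9}.
Backdoor paths from Z7 to Z2:
  P1: Z7 <- Z3 <- Z1 -> Z2
  P2: Z7 <- Z3 -> Z4 -> Z2
  P3: Z7 <- Z3 -> Z2
  P4: Z7 <- Z4 <- Z3 <- Z1 -> Z2
  P5: Z7 <- Z4 <- Z3 -> Z2
  P6: Z7 <- Z4 -> Z2
The empty set is not sufficient: P1 (Z7 <- Z3 <- Z1 -> Z2) has no collider blocking it and no conditioned non-collider, so it is open.
Try {Z3, Z4}:
  P1: blocked at chain node Z3 ∈ conditioning set.
  P2: blocked at fork node Z3 ∈ conditioning set.
  P3: blocked at fork node Z3 ∈ conditioning set.
  P4: blocked at chain node Z4 ∈ conditioning set.
  P5: blocked at chain node Z4 ∈ conditioning set.
  P6: blocked at fork node Z4 ∈ conditioning set.
{Z3, Z4} contains no descendant of Z7 and blocks every backdoor path.
Every element of {Z3, Z4} is needed (dropping Z3 leaves P1 open; dropping Z4 leaves P6 open), so no proper subset is valid.
Among all size-2 subsets of the eligible variables, only {Z3, Z4} blocks every backdoor path, so it is the unique smallest valid adjustment set.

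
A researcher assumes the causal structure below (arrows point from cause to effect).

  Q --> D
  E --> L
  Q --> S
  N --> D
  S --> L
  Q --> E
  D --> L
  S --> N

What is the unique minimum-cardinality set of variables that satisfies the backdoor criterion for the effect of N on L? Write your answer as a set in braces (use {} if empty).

Variables eligible for adjustment (non-descendants of N, excluding N and L): {E, Q, S}.
Backdoor paths from N to L:
  P1: N <- S <- Q -> E -> L
  P2: N <- S <- Q -> D -> L
  P3: N <- S -> L
The empty set is not sufficient: P1 (N <- S <- Q -> E -> L) has no collider blocking it and no conditioned non-collider, so it is open.
Try {S}:
  P1: blocked at chain node S ∈ conditioning set.
  P2: blocked at chain node S ∈ conditioning set.
  P3: blocked at fork node S ∈ conditioning set.
{S} contains no descendant of N and blocks every backdoor path.
No other singleton works — e.g. {Q} leaves P3 open — so {S} is the unique smallest valid adjustment set.

{S}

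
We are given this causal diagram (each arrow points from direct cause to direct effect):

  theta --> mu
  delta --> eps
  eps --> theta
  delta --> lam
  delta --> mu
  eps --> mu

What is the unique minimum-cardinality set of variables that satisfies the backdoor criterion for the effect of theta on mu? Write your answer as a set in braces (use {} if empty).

{eps}

Variables eligible for adjustment (non-descendants of theta, excluding theta and mu): {delta, eps, lam}.
Backdoor paths from theta to mu:
  P1: theta <- eps <- delta -> mu
  P2: theta <- eps -> mu
The empty set is not sufficient: P1 (theta <- eps <- delta -> mu) has no collider blocking it and no conditioned non-collider, so it is open.
Try {eps}:
  P1: blocked at chain node eps ∈ conditioning set.
  P2: blocked at fork node eps ∈ conditioning set.
{eps} contains no descendant of theta and blocks every backdoor path.
No other singleton works — e.g. {delta} leaves P2 open — so {eps} is the unique smallest valid adjustment set.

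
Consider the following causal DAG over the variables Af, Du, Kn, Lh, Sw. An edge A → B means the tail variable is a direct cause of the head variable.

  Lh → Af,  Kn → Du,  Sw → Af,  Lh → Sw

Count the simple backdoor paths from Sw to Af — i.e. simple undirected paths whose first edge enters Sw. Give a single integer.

1

A backdoor path from Sw to Af is any simple undirected path whose first edge points into Sw (i.e. leaves Sw via a parent).
Parents of Sw: {Lh}.
Enumerating:
  P1: Sw <- Lh -> Af
That exhausts the simple backdoor paths. Count: 1.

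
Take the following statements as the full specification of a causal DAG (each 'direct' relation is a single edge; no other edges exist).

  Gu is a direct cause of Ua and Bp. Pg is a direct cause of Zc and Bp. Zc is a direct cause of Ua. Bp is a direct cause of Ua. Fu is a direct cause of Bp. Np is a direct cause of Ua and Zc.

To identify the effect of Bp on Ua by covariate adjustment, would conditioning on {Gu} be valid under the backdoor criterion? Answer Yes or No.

Backdoor paths from Bp to Ua (paths whose first edge points into Bp):
  P1: Bp <- Pg -> Zc <- Np -> Ua
  P2: Bp <- Pg -> Zc -> Ua
  P3: Bp <- Gu -> Ua
Condition 1 (no descendant of Bp in the set): holds — descendants of Bp are {Ua}; none are in {Gu}.
Condition 2 (every backdoor path blocked by {Gu}):
  P1: blocked at collider Zc (neither it nor any descendant is in the conditioning set).
  P2: open — no interior node is in the conditioning set.
  P3: blocked at fork node Gu ∈ conditioning set.
{Gu} does not satisfy the backdoor criterion.

No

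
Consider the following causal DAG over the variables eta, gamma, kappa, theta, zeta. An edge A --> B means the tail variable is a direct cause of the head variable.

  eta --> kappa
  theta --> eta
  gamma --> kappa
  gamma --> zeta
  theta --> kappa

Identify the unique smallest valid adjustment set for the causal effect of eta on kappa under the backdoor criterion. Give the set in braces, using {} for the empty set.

{theta}

Variables eligible for adjustment (non-descendants of eta, excluding eta and kappa): {gamma, theta, zeta}.
Backdoor paths from eta to kappa:
  P1: eta <- theta -> kappa
The empty set is not sufficient: P1 (eta <- theta -> kappa) has no collider blocking it and no conditioned non-collider, so it is open.
Try {theta}:
  P1: blocked at fork node theta ∈ conditioning set.
{theta} contains no descendant of eta and blocks every backdoor path.
No other singleton works — e.g. {gamma} leaves P1 open — so {theta} is the unique smallest valid adjustment set.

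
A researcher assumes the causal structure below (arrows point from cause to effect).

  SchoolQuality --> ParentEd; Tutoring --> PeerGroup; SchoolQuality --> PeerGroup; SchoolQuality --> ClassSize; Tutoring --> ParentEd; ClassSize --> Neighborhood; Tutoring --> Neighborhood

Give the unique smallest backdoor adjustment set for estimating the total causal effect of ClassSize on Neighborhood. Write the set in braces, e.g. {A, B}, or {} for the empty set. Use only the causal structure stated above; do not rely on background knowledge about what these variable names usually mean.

{}

Variables eligible for adjustment (non-descendants of ClassSize, excluding ClassSize and Neighborhood): {ParentEd, PeerGroup, SchoolQuality, Tutoring}.
Backdoor paths from ClassSize to Neighborhood:
  P1: ClassSize <- SchoolQuality -> PeerGroup <- Tutoring -> Neighborhood
  P2: ClassSize <- SchoolQuality -> ParentEd <- Tutoring -> Neighborhood
Each backdoor path contains an unconditioned collider, so every path is already blocked with the empty conditioning set:
  P1: blocked at collider PeerGroup (neither it nor any descendant is in the conditioning set).
  P2: blocked at collider ParentEd (neither it nor any descendant is in the conditioning set).
The empty set is therefore the unique smallest valid set.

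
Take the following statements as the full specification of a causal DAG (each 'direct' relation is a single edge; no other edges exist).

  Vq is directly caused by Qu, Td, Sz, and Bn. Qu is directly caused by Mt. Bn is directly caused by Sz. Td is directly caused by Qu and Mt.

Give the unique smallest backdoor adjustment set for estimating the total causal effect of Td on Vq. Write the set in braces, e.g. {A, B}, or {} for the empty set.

Variables eligible for adjustment (non-descendants of Td, excluding Td and Vq): {Bn, Mt, Qu, Sz}.
Backdoor paths from Td to Vq:
  P1: Td <- Mt -> Qu -> Vq
  P2: Td <- Qu -> Vq
The empty set is not sufficient: P1 (Td <- Mt -> Qu -> Vq) has no collider blocking it and no conditioned non-collider, so it is open.
Try {Qu}:
  P1: blocked at chain node Qu ∈ conditioning set.
  P2: blocked at fork node Qu ∈ conditioning set.
{Qu} contains no descendant of Td and blocks every backdoor path.
No other singleton works — e.g. {Mt} leaves P2 open — so {Qu} is the unique smallest valid adjustment set.

{Qu}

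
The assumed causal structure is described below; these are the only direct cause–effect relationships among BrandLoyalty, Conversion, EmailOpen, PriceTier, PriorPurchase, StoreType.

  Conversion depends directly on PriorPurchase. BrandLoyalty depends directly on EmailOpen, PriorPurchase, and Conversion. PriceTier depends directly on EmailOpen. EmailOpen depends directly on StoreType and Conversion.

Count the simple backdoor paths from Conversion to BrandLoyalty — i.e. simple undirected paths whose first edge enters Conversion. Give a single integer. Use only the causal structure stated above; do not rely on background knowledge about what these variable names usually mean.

1

A backdoor path from Conversion to BrandLoyalty is any simple undirected path whose first edge points into Conversion (i.e. leaves Conversion via a parent).
Parents of Conversion: {PriorPurchase}.
Enumerating:
  P1: Conversion <- PriorPurchase -> BrandLoyalty
That exhausts the simple backdoor paths. Count: 1.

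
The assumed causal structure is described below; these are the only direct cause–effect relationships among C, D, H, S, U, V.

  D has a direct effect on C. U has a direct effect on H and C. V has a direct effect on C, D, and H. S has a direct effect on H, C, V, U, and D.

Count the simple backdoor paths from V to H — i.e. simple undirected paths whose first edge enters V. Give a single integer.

A backdoor path from V to H is any simple undirected path whose first edge points into V (i.e. leaves V via a parent).
Parents of V: {S}.
Enumerating:
  P1: V <- S -> D -> C <- U -> H
  P2: V <- S -> U -> H
  P3: V <- S -> C <- U -> H
  P4: V <- S -> H
That exhausts the simple backdoor paths. Count: 4.

4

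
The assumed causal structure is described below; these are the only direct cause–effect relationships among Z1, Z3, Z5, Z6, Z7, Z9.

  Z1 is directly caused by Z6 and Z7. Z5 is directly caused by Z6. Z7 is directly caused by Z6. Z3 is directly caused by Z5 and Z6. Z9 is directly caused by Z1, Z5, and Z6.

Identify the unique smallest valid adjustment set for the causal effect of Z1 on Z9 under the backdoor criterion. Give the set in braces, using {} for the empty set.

{Z6}

Variables eligible for adjustment (non-descendants of Z1, excluding Z1 and Z9): {Z3, Z5, Z6, Z7}.
Backdoor paths from Z1 to Z9:
  P1: Z1 <- Z6 -> Z5 -> Z9
  P2: Z1 <- Z6 -> Z3 <- Z5 -> Z9
  P3: Z1 <- Z6 -> Z9
  P4: Z1 <- Z7 <- Z6 -> Z5 -> Z9
  P5: Z1 <- Z7 <- Z6 -> Z3 <- Z5 -> Z9
  P6: Z1 <- Z7 <- Z6 -> Z9
The empty set is not sufficient: P1 (Z1 <- Z6 -> Z5 -> Z9) has no collider blocking it and no conditioned non-collider, so it is open.
Try {Z6}:
  P1: blocked at fork node Z6 ∈ conditioning set.
  P2: blocked at fork node Z6 ∈ conditioning set.
  P3: blocked at fork node Z6 ∈ conditioning set.
  P4: blocked at fork node Z6 ∈ conditioning set.
  P5: blocked at fork node Z6 ∈ conditioning set.
  P6: blocked at fork node Z6 ∈ conditioning set.
{Z6} contains no descendant of Z1 and blocks every backdoor path.
No other singleton works — e.g. {Z7} leaves P1 open — so {Z6} is the unique smallest valid adjustment set.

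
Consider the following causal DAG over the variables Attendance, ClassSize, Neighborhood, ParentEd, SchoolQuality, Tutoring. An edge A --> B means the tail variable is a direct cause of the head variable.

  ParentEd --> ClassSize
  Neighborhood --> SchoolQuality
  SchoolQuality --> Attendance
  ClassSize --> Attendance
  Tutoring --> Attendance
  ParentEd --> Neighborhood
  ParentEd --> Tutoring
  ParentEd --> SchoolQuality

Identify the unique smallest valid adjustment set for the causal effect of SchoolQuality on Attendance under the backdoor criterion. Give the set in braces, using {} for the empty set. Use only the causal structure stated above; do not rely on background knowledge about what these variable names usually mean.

{ParentEd}

Variables eligible for adjustment (non-descendants of SchoolQuality, excluding SchoolQuality and Attendance): {ClassSize, Neighborhood, ParentEd, Tutoring}.
Backdoor paths from SchoolQuality to Attendance:
  P1: SchoolQuality <- ParentEd -> ClassSize -> Attendance
  P2: SchoolQuality <- ParentEd -> Tutoring -> Attendance
  P3: SchoolQuality <- Neighborhood <- ParentEd -> ClassSize -> Attendance
  P4: SchoolQuality <- Neighborhood <- ParentEd -> Tutoring -> Attendance
The empty set is not sufficient: P1 (SchoolQuality <- ParentEd -> ClassSize -> Attendance) has no collider blocking it and no conditioned non-collider, so it is open.
Try {ParentEd}:
  P1: blocked at fork node ParentEd ∈ conditioning set.
  P2: blocked at fork node ParentEd ∈ conditioning set.
  P3: blocked at fork node ParentEd ∈ conditioning set.
  P4: blocked at fork node ParentEd ∈ conditioning set.
{ParentEd} contains no descendant of SchoolQuality and blocks every backdoor path.
No other singleton works — e.g. {Neighborhood} leaves P1 open — so {ParentEd} is the unique smallest valid adjustment set.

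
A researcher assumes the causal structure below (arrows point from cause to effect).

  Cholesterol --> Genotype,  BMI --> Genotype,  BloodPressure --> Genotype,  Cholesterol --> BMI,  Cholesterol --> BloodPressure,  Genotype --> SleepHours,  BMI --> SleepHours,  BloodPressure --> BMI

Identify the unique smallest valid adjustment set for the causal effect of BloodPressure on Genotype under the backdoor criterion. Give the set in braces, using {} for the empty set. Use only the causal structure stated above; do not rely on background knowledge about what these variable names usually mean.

{Cholesterol}

Variables eligible for adjustment (non-descendants of BloodPressure, excluding BloodPressure and Genotype): {Cholesterol}.
Backdoor paths from BloodPressure to Genotype:
  P1: BloodPressure <- Cholesterol -> BMI -> Genotype
  P2: BloodPressure <- Cholesterol -> BMI -> SleepHours <- Genotype
  P3: BloodPressure <- Cholesterol -> Genotype
The empty set is not sufficient: P1 (BloodPressure <- Cholesterol -> BMI -> Genotype) has no collider blocking it and no conditioned non-collider, so it is open.
Try {Cholesterol}:
  P1: blocked at fork node Cholesterol ∈ conditioning set.
  P2: blocked at fork node Cholesterol ∈ conditioning set.
  P3: blocked at fork node Cholesterol ∈ conditioning set.
{Cholesterol} contains no descendant of BloodPressure and blocks every backdoor path.
{Cholesterol} is the unique smallest valid adjustment set.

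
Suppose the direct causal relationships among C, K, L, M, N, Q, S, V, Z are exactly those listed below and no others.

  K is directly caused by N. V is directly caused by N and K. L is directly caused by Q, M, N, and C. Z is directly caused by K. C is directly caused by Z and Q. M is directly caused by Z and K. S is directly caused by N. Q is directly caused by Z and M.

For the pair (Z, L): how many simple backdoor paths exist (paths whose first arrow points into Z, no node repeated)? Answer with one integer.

5

A backdoor path from Z to L is any simple undirected path whose first edge points into Z (i.e. leaves Z via a parent).
Parents of Z: {K}.
Enumerating:
  P1: Z <- K <- N -> L
  P2: Z <- K -> M -> Q -> C -> L
  P3: Z <- K -> M -> Q -> L
  P4: Z <- K -> M -> L
  P5: Z <- K -> V <- N -> L
That exhausts the simple backdoor paths. Count: 5.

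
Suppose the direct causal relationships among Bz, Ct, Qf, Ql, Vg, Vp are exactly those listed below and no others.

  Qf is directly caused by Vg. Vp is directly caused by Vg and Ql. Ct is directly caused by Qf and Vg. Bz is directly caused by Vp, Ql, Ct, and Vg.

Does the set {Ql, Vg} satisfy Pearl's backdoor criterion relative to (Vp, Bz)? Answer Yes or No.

Backdoor paths from Vp to Bz (paths whose first edge points into Vp):
  P1: Vp <- Ql -> Bz
  P2: Vp <- Vg -> Qf -> Ct -> Bz
  P3: Vp <- Vg -> Ct -> Bz
  P4: Vp <- Vg -> Bz
Condition 1 (no descendant of Vp in the set): holds — descendants of Vp are {Bz}; none are in {Ql, Vg}.
Condition 2 (every backdoor path blocked by {Ql, Vg}):
  P1: blocked at fork node Ql ∈ conditioning set.
  P2: blocked at fork node Vg ∈ conditioning set.
  P3: blocked at fork node Vg ∈ conditioning set.
  P4: blocked at fork node Vg ∈ conditioning set.
{Ql, Vg} satisfies the backdoor criterion.

Yes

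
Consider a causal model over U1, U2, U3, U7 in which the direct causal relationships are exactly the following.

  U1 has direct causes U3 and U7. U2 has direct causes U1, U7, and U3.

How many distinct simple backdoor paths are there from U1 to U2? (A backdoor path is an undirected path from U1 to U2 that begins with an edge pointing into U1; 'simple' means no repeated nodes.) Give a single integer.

2

A backdoor path from U1 to U2 is any simple undirected path whose first edge points into U1 (i.e. leaves U1 via a parent).
Parents of U1: {U3, U7}.
Enumerating:
  P1: U1 <- U7 -> U2
  P2: U1 <- U3 -> U2
That exhausts the simple backdoor paths. Count: 2.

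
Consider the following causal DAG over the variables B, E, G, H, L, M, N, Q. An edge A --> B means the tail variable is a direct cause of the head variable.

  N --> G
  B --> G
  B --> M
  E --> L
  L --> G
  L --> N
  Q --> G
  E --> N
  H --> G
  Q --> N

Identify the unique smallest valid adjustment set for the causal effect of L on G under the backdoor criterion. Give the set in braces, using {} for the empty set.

Variables eligible for adjustment (non-descendants of L, excluding L and G): {B, E, H, M, Q}.
Backdoor paths from L to G:
  P1: L <- E -> N <- Q -> G
  P2: L <- E -> N -> G
The empty set is not sufficient: P2 (L <- E -> N -> G) has no collider blocking it and no conditioned non-collider, so it is open.
Try {E}:
  P1: blocked at fork node E ∈ conditioning set.
  P2: blocked at fork node E ∈ conditioning set.
{E} contains no descendant of L and blocks every backdoor path.
No other singleton works — e.g. {B} leaves P2 open — so {E} is the unique smallest valid adjustment set.

{E}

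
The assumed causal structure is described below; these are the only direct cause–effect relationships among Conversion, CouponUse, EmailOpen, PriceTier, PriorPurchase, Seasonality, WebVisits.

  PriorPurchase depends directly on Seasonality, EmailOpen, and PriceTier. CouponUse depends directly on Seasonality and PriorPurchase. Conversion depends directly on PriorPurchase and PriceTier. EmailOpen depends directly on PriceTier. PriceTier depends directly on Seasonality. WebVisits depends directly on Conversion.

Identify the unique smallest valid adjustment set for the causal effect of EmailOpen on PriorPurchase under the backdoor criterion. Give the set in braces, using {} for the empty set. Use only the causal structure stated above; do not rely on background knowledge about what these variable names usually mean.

{PriceTier}

Variables eligible for adjustment (non-descendants of EmailOpen, excluding EmailOpen and PriorPurchase): {PriceTier, Seasonality}.
Backdoor paths from EmailOpen to PriorPurchase:
  P1: EmailOpen <- PriceTier <- Seasonality -> PriorPurchase
  P2: EmailOpen <- PriceTier <- Seasonality -> CouponUse <- PriorPurchase
  P3: EmailOpen <- PriceTier -> PriorPurchase
  P4: EmailOpen <- PriceTier -> Conversion <- PriorPurchase
The empty set is not sufficient: P1 (EmailOpen <- PriceTier <- Seasonality -> PriorPurchase) has no collider blocking it and no conditioned non-collider, so it is open.
Try {PriceTier}:
  P1: blocked at chain node PriceTier ∈ conditioning set.
  P2: blocked at chain node PriceTier ∈ conditioning set.
  P3: blocked at fork node PriceTier ∈ conditioning set.
  P4: blocked at fork node PriceTier ∈ conditioning set.
{PriceTier} contains no descendant of EmailOpen and blocks every backdoor path.
No other singleton works — e.g. {Seasonality} leaves P3 open — so {PriceTier} is the unique smallest valid adjustment set.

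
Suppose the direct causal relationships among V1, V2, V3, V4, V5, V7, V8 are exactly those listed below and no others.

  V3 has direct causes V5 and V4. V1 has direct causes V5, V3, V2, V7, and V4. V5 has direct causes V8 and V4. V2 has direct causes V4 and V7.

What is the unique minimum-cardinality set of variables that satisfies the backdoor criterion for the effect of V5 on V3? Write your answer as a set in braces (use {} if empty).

Variables eligible for adjustment (non-descendants of V5, excluding V5 and V3): {V2, V4, V7, V8}.
Backdoor paths from V5 to V3:
  P1: V5 <- V4 -> V2 <- V7 -> V1 <- V3
  P2: V5 <- V4 -> V2 -> V1 <- V3
  P3: V5 <- V4 -> V3
  P4: V5 <- V4 -> V1 <- V3
The empty set is not sufficient: P3 (V5 <- V4 -> V3) has no collider blocking it and no conditioned non-collider, so it is open.
Try {V4}:
  P1: blocked at fork node V4 ∈ conditioning set.
  P2: blocked at fork node V4 ∈ conditioning set.
  P3: blocked at fork node V4 ∈ conditioning set.
  P4: blocked at fork node V4 ∈ conditioning set.
{V4} contains no descendant of V5 and blocks every backdoor path.
No other singleton works — e.g. {V7} leaves P3 open — so {V4} is the unique smallest valid adjustment set.

{V4}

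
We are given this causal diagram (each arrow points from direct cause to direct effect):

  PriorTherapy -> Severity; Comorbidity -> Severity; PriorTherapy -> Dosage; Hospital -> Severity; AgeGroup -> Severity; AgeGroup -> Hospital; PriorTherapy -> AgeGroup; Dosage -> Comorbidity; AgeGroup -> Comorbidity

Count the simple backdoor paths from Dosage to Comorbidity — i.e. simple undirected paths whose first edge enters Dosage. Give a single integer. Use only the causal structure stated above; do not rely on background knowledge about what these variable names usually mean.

A backdoor path from Dosage to Comorbidity is any simple undirected path whose first edge points into Dosage (i.e. leaves Dosage via a parent).
Parents of Dosage: {PriorTherapy}.
Enumerating:
  P1: Dosage <- PriorTherapy -> AgeGroup -> Hospital -> Severity <- Comorbidity
  P2: Dosage <- PriorTherapy -> AgeGroup -> Comorbidity
  P3: Dosage <- PriorTherapy -> AgeGroup -> Severity <- Comorbidity
  P4: Dosage <- PriorTherapy -> Severity <- AgeGroup -> Comorbidity
  P5: Dosage <- PriorTherapy -> Severity <- Hospital <- AgeGroup -> Comorbidity
  P6: Dosage <- PriorTherapy -> Severity <- Comorbidity
That exhausts the simple backdoor paths. Count: 6.

6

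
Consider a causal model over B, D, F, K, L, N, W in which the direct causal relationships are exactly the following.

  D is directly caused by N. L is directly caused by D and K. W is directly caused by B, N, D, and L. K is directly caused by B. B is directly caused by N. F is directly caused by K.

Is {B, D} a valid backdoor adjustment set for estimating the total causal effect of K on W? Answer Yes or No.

Yes

Backdoor paths from K to W (paths whose first edge points into K):
  P1: K <- B <- N -> D -> L -> W
  P2: K <- B <- N -> D -> W
  P3: K <- B <- N -> W
  P4: K <- B -> W
Condition 1 (no descendant of K in the set): holds — descendants of K are {F, L, W}; none are in {B, D}.
Condition 2 (every backdoor path blocked by {B, D}):
  P1: blocked at chain node B ∈ conditioning set.
  P2: blocked at chain node B ∈ conditioning set.
  P3: blocked at chain node B ∈ conditioning set.
  P4: blocked at fork node B ∈ conditioning set.
{B, D} satisfies the backdoor criterion.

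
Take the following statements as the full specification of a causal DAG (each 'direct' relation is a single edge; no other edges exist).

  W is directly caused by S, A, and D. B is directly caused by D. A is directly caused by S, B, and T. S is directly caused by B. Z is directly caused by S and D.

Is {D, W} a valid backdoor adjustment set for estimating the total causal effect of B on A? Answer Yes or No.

No

Backdoor paths from B to A (paths whose first edge points into B):
  P1: B <- D -> W <- S -> A
  P2: B <- D -> W <- A
  P3: B <- D -> Z <- S -> A
  P4: B <- D -> Z <- S -> W <- A
Condition 1 (no descendant of B in the set): FAILS — W is a descendant of B.
Condition 2 (every backdoor path blocked by {D, W}):
  P1: blocked at fork node D ∈ conditioning set.
  P2: blocked at fork node D ∈ conditioning set.
  P3: blocked at fork node D ∈ conditioning set.
  P4: blocked at fork node D ∈ conditioning set.
{D, W} does not satisfy the backdoor criterion.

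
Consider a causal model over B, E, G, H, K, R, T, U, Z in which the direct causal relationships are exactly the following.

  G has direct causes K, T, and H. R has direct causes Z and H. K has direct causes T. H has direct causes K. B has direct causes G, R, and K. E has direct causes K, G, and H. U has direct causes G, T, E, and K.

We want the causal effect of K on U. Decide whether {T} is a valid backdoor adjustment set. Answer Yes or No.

Yes

Backdoor paths from K to U (paths whose first edge points into K):
  P1: K <- T -> G <- H -> E -> U
  P2: K <- T -> G -> E -> U
  P3: K <- T -> G -> B <- R <- H -> E -> U
  P4: K <- T -> G -> U
  P5: K <- T -> U
Condition 1 (no descendant of K in the set): holds — descendants of K are {B, E, G, H, R, U}; none are in {T}.
Condition 2 (every backdoor path blocked by {T}):
  P1: blocked at fork node T ∈ conditioning set.
  P2: blocked at fork node T ∈ conditioning set.
  P3: blocked at fork node T ∈ conditioning set.
  P4: blocked at fork node T ∈ conditioning set.
  P5: blocked at fork node T ∈ conditioning set.
{T} satisfies the backdoor criterion.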